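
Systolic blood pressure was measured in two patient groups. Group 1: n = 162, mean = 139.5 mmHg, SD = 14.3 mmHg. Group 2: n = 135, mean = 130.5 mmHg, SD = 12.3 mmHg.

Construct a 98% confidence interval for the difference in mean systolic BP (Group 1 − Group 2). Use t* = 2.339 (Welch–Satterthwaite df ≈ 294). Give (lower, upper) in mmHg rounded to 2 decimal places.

Standard errors of each mean: 14.3/√162 = 1.1235 and 12.3/√135 = 1.0586.
SE(x̄₁ − x̄₂) = √(1.1235² + 1.0586²) = 1.5437 for independent samples with unequal variances.
With t* = 2.339, the margin is 2.339 × 1.5437 = 3.6107.
x̄₁ − x̄₂ = 139.5 − 130.5 = 9.0000; the interval is 9.0000 ± 3.6107 = (5.39, 12.61).

(5.39, 12.61)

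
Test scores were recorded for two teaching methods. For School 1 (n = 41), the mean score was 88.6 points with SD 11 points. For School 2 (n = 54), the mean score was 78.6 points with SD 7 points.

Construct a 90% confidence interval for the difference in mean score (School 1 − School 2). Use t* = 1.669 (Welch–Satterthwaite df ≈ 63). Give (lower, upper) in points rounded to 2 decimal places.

SE₁ = s₁/√n₁ = 11/√41 = 1.7179; SE₂ = 7/√54 = 0.9526.
Independent samples, unequal variances: SE_diff = √(SE₁² + SE₂²) = √(2.95118041 + 0.90744676) = 1.9643.
t* = 1.669, so margin of error = 1.669 × 1.9643 = 3.2784.
Difference in means = 88.6 − 78.6 = 10.0000.
10.0000 ± 3.2784 → (6.72, 13.28).

(6.72, 13.28)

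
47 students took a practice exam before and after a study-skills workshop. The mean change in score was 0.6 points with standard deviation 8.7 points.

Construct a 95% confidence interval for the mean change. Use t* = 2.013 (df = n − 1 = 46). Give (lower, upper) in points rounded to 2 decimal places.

(-1.95, 3.15)

This is a matched-pairs design, so SE = s_d/√n = 8.7/√47 = 1.2690.
Margin = 2.013 × 1.2690 = 2.5545; the interval is 0.6 ± 2.5545 = (-1.95, 3.15).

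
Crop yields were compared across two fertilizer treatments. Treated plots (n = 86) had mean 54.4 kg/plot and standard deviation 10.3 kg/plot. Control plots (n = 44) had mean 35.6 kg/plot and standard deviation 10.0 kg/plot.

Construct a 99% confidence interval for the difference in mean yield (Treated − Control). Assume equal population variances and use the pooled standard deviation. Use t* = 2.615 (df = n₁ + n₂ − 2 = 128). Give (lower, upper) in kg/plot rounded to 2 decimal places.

(13.86, 23.74)

Pooled variance s_p² = [85·10.3² + 43·10.0²] / (86+44−2) = 104.0441, so s_p = 10.2002.
SE_diff = s_p·√(1/n₁ + 1/n₂) = 10.2002·√(1/86 + 1/44) = 1.8906.
t* = 2.615; margin = 2.615 × 1.8906 = 4.9439.
Difference = 54.4 − 35.6 = 18.8000.
18.8000 ± 4.9439 → (13.86, 23.74).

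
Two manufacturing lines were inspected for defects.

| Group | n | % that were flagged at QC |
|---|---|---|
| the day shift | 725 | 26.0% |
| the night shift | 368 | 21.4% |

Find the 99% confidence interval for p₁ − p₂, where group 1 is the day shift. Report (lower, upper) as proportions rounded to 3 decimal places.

(-0.023, 0.115)

Each SE is √(p̂(1−p̂)/n): √(0.2600·0.7400/725) = 0.01629 and √(0.2140·0.7860/368) = 0.02138.
SE(p̂₁ − p̂₂) = √(SE₁² + SE₂²) = √(0.0002653641 + 0.0004571044) = 0.02688, since the two samples are independent.
At 99% confidence z* = 2.576; margin = 2.576 × 0.02688 = 0.06924.
The difference is 0.2600 − 0.2140 = 0.0460, so the interval is 0.0460 ± 0.06924 = (-0.023, 0.115).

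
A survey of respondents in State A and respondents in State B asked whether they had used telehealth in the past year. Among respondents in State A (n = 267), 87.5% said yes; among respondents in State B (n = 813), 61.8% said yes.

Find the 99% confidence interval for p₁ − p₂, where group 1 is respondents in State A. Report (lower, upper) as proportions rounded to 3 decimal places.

SE₁ = √(p̂₁(1−p̂₁)/n₁) = √(0.8750·0.1250/267) = 0.02024; SE₂ = √(0.6180·0.3820/813) = 0.01704.
Independent samples: SE of the difference = √(SE₁² + SE₂²) = √(0.0004096576 + 0.0002903616) = 0.02646.
z* for 99% confidence is 2.576, so the margin of error is 2.576 × 0.02646 = 0.06816.
Point estimate p̂₁ − p̂₂ = 0.8750 − 0.6180 = 0.2570.
0.2570 ± 0.06816 → (0.189, 0.325).

(0.189, 0.325)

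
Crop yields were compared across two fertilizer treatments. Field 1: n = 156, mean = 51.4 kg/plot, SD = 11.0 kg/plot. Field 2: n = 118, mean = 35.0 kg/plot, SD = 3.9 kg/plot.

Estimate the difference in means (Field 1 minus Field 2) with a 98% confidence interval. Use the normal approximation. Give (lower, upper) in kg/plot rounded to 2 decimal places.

(14.19, 18.61)

Per-group SEs: s₁/√n₁ = 11.0/√156 = 0.8807, s₂/√n₂ = 3.9/√118 = 0.3590.
Unpooled SE of the difference: √(0.77563249 + 0.128881) = 0.9511.
Margin of error = z* · SE = 2.326 × 0.9511 = 2.2123.
x̄₁ − x̄₂ = 51.4 − 35.0 = 16.4000.
CI: 16.4000 ± 2.2123 = (14.19, 18.61).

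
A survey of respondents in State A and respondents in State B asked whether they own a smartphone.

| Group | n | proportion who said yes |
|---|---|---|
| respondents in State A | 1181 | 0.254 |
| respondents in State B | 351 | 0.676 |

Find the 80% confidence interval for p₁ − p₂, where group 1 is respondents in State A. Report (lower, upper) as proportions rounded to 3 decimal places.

(-0.458, -0.386)

Each SE is √(p̂(1−p̂)/n): √(0.2540·0.7460/1181) = 0.01267 and √(0.6760·0.3240/351) = 0.02498.
SE(p̂₁ − p̂₂) = √(SE₁² + SE₂²) = √(0.0001605289 + 0.0006240004) = 0.02801, since the two samples are independent.
At 80% confidence z* = 1.282; margin = 1.282 × 0.02801 = 0.03591.
The difference is 0.2540 − 0.6760 = -0.4220, so the interval is -0.4220 ± 0.03591 = (-0.458, -0.386).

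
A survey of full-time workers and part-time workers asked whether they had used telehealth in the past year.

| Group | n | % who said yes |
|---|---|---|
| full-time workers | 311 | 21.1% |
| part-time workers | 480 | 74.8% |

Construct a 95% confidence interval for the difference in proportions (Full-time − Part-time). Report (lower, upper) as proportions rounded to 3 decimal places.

Each SE is √(p̂(1−p̂)/n): √(0.2110·0.7890/311) = 0.02314 and √(0.7480·0.2520/480) = 0.01982.
SE(p̂₁ − p̂₂) = √(SE₁² + SE₂²) = √(0.0005354596 + 0.0003928324) = 0.03047, since the two samples are independent.
At 95% confidence z* = 1.960; margin = 1.960 × 0.03047 = 0.05972.
The difference is 0.2110 − 0.7480 = -0.5370, so the interval is -0.5370 ± 0.05972 = (-0.597, -0.477).

(-0.597, -0.477)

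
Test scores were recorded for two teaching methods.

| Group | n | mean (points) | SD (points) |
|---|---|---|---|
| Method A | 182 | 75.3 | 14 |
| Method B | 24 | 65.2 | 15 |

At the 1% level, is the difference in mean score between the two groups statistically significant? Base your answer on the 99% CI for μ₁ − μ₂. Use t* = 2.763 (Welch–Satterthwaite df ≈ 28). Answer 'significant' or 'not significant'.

significant

Per-group SEs: s₁/√n₁ = 14/√182 = 1.0377, s₂/√n₂ = 15/√24 = 3.0619.
Unpooled SE of the difference: √(1.07682129 + 9.37523161) = 3.2330.
Margin of error = t* · SE = 2.763 × 3.2330 = 8.9328.
x̄₁ − x̄₂ = 75.3 − 65.2 = 10.1000.
CI: 10.1000 ± 8.9328 = (1.1672, 19.0328).
The interval (1.1672, 19.0328) does not contain 0, so the difference is significant.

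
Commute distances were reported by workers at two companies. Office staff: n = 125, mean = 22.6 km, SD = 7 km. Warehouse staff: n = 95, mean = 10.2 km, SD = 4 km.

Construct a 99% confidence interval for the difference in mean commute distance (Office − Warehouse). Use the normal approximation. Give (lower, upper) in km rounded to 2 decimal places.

Standard errors of each mean: 7/√125 = 0.6261 and 4/√95 = 0.4104.
SE(x̄₁ − x̄₂) = √(0.6261² + 0.4104²) = 0.7486 for independent samples with unequal variances.
With z* = 2.576, the margin is 2.576 × 0.7486 = 1.9284.
x̄₁ − x̄₂ = 22.6 − 10.2 = 12.4000; the interval is 12.4000 ± 1.9284 = (10.47, 14.33).

(10.47, 14.33)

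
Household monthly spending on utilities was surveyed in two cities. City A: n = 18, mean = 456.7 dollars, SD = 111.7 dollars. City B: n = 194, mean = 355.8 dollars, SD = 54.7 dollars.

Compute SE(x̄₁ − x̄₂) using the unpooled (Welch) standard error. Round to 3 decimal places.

SE₁ = s₁/√n₁ = 111.7/√18 = 26.3279; SE₂ = 54.7/√194 = 3.9272.
Independent samples, unequal variances: SE_diff = √(SE₁² + SE₂²) = √(693.15831841 + 15.42289984) = 26.6192.

26.619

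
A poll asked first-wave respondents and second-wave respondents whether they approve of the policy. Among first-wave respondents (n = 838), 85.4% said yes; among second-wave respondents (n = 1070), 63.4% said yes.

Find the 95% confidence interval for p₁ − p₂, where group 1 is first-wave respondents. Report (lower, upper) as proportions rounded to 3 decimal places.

(0.183, 0.257)

The two standard errors are √(0.8540×0.1460/838) = 0.01220 and √(0.6340×0.3660/1070) = 0.01473.
Because the samples are independent, SE_diff = √(0.01220² + 0.01473²) = 0.01913.
Using z* = 1.960 for 95%, ME = 1.960 × 0.01913 = 0.03749.
p̂₁ − p̂₂ = 0.2200; interval 0.2200 ± 0.03749 gives (0.183, 0.257).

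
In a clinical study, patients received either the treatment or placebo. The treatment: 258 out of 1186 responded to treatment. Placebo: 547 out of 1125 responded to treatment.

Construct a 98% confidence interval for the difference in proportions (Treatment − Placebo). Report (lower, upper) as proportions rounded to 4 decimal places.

(-0.3132, -0.2242)

Sample proportions: 258/1186 = 0.2175, 547/1125 = 0.4862.
Each SE is √(p̂(1−p̂)/n): √(0.2175·0.7825/1186) = 0.01198 and √(0.4862·0.5138/1125) = 0.01490.
SE(p̂₁ − p̂₂) = √(SE₁² + SE₂²) = √(0.0001435204 + 0.00022201) = 0.01912, since the two samples are independent.
At 98% confidence z* = 2.326; margin = 2.326 × 0.01912 = 0.04447.
The difference is 0.2175 − 0.4862 = -0.2687, so the interval is -0.2687 ± 0.04447 = (-0.3132, -0.2242).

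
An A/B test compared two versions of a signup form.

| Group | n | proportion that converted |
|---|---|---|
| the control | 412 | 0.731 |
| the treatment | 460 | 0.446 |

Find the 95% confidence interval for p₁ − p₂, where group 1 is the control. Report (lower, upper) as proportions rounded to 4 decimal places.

The two standard errors are √(0.7310×0.2690/412) = 0.02185 and √(0.4460×0.5540/460) = 0.02318.
Because the samples are independent, SE_diff = √(0.02185² + 0.02318²) = 0.03185.
Using z* = 1.960 for 95%, ME = 1.960 × 0.03185 = 0.06243.
p̂₁ − p̂₂ = 0.2850; interval 0.2850 ± 0.06243 gives (0.2226, 0.3474).

(0.2226, 0.3474)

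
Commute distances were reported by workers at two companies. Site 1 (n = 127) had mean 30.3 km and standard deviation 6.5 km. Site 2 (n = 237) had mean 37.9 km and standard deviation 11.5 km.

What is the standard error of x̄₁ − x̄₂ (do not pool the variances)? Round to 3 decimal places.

0.944

SE₁ = s₁/√n₁ = 6.5/√127 = 0.5768; SE₂ = 11.5/√237 = 0.7470.
Independent samples, unequal variances: SE_diff = √(SE₁² + SE₂²) = √(0.33269824 + 0.558009) = 0.9438.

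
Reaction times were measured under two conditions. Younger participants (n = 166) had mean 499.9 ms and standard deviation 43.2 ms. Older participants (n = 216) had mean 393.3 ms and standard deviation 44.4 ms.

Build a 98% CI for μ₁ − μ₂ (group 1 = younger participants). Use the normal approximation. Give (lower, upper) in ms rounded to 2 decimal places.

Standard errors of each mean: 43.2/√166 = 3.3530 and 44.4/√216 = 3.0210.
SE(x̄₁ − x̄₂) = √(3.3530² + 3.0210²) = 4.5132 for independent samples with unequal variances.
With z* = 2.326, the margin is 2.326 × 4.5132 = 10.4977.
x̄₁ − x̄₂ = 499.9 − 393.3 = 106.6000; the interval is 106.6000 ± 10.4977 = (96.10, 117.10).

(96.10, 117.10)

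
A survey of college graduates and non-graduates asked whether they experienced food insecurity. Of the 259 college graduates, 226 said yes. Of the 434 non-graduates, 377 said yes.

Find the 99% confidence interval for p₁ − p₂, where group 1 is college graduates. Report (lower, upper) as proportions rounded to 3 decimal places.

(-0.064, 0.072)

p̂₁ = 226/259 = 0.8726 and p̂₂ = 377/434 = 0.8687.
SE₁ = √(p̂₁(1−p̂₁)/n₁) = √(0.8726·0.1274/259) = 0.02072; SE₂ = √(0.8687·0.1313/434) = 0.01621.
Independent samples: SE of the difference = √(SE₁² + SE₂²) = √(0.0004293184 + 0.0002627641) = 0.02631.
z* for 99% confidence is 2.576, so the margin of error is 2.576 × 0.02631 = 0.06777.
Point estimate p̂₁ − p̂₂ = 0.8726 − 0.8687 = 0.0039.
0.0039 ± 0.06777 → (-0.064, 0.072).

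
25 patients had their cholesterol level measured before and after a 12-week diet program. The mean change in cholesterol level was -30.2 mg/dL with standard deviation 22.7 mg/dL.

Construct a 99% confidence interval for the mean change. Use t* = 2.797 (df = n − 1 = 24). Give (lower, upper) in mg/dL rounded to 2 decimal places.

This is a matched-pairs design, so SE = s_d/√n = 22.7/√25 = 4.5400.
Margin = 2.797 × 4.5400 = 12.6984; the interval is -30.2 ± 12.6984 = (-42.90, -17.50).

(-42.90, -17.50)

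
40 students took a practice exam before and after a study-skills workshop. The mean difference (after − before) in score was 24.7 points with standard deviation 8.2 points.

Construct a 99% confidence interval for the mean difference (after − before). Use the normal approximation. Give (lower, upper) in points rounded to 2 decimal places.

Paired design: SE = s_d/√n = 8.2/√40 = 1.2965.
z* = 2.576; margin of error = 2.576 × 1.2965 = 3.3398.
24.7 ± 3.3398 → (21.36, 28.04).

(21.36, 28.04)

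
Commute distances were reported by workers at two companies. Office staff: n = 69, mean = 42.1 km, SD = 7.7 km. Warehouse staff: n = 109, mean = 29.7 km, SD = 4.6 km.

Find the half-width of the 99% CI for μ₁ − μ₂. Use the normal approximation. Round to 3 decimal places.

SE₁ = s₁/√n₁ = 7.7/√69 = 0.9270; SE₂ = 4.6/√109 = 0.4406.
Independent samples, unequal variances: SE_diff = √(SE₁² + SE₂²) = √(0.859329 + 0.19412836) = 1.0264.
z* = 2.576, so margin of error = 2.576 × 1.0264 = 2.6440.

2.644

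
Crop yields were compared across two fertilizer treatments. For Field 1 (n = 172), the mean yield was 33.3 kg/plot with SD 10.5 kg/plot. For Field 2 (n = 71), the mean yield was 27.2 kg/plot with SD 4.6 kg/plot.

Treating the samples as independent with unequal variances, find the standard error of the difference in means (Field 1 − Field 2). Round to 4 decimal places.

SE₁ = s₁/√n₁ = 10.5/√172 = 0.8006; SE₂ = 4.6/√71 = 0.5459.
Independent samples, unequal variances: SE_diff = √(SE₁² + SE₂²) = √(0.64096036 + 0.29800681) = 0.9690.

0.9690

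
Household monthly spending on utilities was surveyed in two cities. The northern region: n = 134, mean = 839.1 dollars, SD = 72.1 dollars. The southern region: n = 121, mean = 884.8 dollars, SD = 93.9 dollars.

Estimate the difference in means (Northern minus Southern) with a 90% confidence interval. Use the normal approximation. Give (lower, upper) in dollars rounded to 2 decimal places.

Per-group SEs: s₁/√n₁ = 72.1/√134 = 6.2285, s₂/√n₂ = 93.9/√121 = 8.5364.
Unpooled SE of the difference: √(38.79421225 + 72.87012496) = 10.5671.
Margin of error = z* · SE = 1.645 × 10.5671 = 17.3829.
x̄₁ − x̄₂ = 839.1 − 884.8 = -45.7000.
CI: -45.7000 ± 17.3829 = (-63.08, -28.32).

(-63.08, -28.32)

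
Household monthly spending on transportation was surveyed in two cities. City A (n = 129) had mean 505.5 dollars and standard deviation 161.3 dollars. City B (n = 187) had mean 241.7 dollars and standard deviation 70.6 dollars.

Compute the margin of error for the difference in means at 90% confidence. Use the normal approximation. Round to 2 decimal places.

24.86

Per-group SEs: s₁/√n₁ = 161.3/√129 = 14.2017, s₂/√n₂ = 70.6/√187 = 5.1628.
Unpooled SE of the difference: √(201.68828289 + 26.65450384) = 15.1110.
Margin of error = z* · SE = 1.645 × 15.1110 = 24.8576.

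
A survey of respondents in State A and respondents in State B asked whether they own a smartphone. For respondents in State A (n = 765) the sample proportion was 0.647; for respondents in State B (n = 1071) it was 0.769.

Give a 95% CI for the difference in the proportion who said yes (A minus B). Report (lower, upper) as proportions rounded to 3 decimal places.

Each SE is √(p̂(1−p̂)/n): √(0.6470·0.3530/765) = 0.01728 and √(0.7690·0.2310/1071) = 0.01288.
SE(p̂₁ − p̂₂) = √(SE₁² + SE₂²) = √(0.0002985984 + 0.0001658944) = 0.02155, since the two samples are independent.
At 95% confidence z* = 1.960; margin = 1.960 × 0.02155 = 0.04224.
The difference is 0.6470 − 0.7690 = -0.1220, so the interval is -0.1220 ± 0.04224 = (-0.164, -0.080).

(-0.164, -0.080)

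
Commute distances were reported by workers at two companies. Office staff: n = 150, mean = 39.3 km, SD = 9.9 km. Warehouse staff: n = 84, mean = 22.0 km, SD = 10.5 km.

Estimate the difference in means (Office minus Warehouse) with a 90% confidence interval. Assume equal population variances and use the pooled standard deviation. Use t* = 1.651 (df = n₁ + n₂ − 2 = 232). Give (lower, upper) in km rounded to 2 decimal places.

(15.02, 19.58)

s_p = √[((n₁−1)s₁² + (n₂−1)s₂²)/(n₁+n₂−2)] = √[(149·9.9² + 83·10.5²)/232] = 10.1187.
SE = 10.1187·√(1/150 + 1/84) = 1.3789.
With t* = 1.651, margin = 1.651 × 1.3789 = 2.2766.
x̄₁ − x̄₂ = 39.3 − 22.0 = 17.3000; interval 17.3000 ± 2.2766 = (15.02, 19.58).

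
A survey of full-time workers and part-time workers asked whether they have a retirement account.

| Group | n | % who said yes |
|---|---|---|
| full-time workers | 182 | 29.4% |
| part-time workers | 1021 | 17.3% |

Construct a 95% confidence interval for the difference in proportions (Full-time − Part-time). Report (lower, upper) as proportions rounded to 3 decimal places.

(0.051, 0.191)

The two standard errors are √(0.2940×0.7060/182) = 0.03377 and √(0.1730×0.8270/1021) = 0.01184.
Because the samples are independent, SE_diff = √(0.03377² + 0.01184²) = 0.03579.
Using z* = 1.960 for 95%, ME = 1.960 × 0.03579 = 0.07015.
p̂₁ − p̂₂ = 0.1210; interval 0.1210 ± 0.07015 gives (0.051, 0.191).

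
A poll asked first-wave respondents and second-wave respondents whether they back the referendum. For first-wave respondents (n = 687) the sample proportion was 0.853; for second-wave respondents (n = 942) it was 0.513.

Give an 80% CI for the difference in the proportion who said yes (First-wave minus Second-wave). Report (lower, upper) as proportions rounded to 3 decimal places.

Each SE is √(p̂(1−p̂)/n): √(0.8530·0.1470/687) = 0.01351 and √(0.5130·0.4870/942) = 0.01629.
SE(p̂₁ − p̂₂) = √(SE₁² + SE₂²) = √(0.0001825201 + 0.0002653641) = 0.02116, since the two samples are independent.
At 80% confidence z* = 1.282; margin = 1.282 × 0.02116 = 0.02713.
The difference is 0.8530 − 0.5130 = 0.3400, so the interval is 0.3400 ± 0.02713 = (0.313, 0.367).

(0.313, 0.367)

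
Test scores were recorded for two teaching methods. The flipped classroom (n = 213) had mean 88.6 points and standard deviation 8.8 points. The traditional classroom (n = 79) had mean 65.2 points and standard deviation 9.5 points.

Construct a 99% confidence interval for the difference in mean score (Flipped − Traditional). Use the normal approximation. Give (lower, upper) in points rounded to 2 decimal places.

Standard errors of each mean: 8.8/√213 = 0.6030 and 9.5/√79 = 1.0688.
SE(x̄₁ − x̄₂) = √(0.6030² + 1.0688²) = 1.2272 for independent samples with unequal variances.
With z* = 2.576, the margin is 2.576 × 1.2272 = 3.1613.
x̄₁ − x̄₂ = 88.6 − 65.2 = 23.4000; the interval is 23.4000 ± 3.1613 = (20.24, 26.56).

(20.24, 26.56)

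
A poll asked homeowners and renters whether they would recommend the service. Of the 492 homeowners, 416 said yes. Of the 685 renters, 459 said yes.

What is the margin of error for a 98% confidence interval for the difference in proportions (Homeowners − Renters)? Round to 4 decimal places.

Sample proportions: 416/492 = 0.8455, 459/685 = 0.6701.
Each SE is √(p̂(1−p̂)/n): √(0.8455·0.1545/492) = 0.01629 and √(0.6701·0.3299/685) = 0.01796.
SE(p̂₁ − p̂₂) = √(SE₁² + SE₂²) = √(0.0002653641 + 0.0003225616) = 0.02425, since the two samples are independent.
At 98% confidence z* = 2.326; margin = 2.326 × 0.02425 = 0.05641.

0.0564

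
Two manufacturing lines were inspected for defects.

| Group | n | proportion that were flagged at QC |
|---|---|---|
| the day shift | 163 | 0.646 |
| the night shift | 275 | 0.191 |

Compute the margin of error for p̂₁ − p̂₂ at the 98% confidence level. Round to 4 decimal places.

Each SE is √(p̂(1−p̂)/n): √(0.6460·0.3540/163) = 0.03746 and √(0.1910·0.8090/275) = 0.02370.
SE(p̂₁ − p̂₂) = √(SE₁² + SE₂²) = √(0.0014032516 + 0.00056169) = 0.04433, since the two samples are independent.
At 98% confidence z* = 2.326; margin = 2.326 × 0.04433 = 0.10311.

0.1031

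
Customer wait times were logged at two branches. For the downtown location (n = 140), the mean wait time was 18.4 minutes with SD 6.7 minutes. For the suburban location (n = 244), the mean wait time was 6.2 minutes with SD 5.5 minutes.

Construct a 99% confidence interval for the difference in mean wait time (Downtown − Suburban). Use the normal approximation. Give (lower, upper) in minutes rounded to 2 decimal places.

(10.48, 13.92)

SE₁ = s₁/√n₁ = 6.7/√140 = 0.5663; SE₂ = 5.5/√244 = 0.3521.
Independent samples, unequal variances: SE_diff = √(SE₁² + SE₂²) = √(0.32069569 + 0.12397441) = 0.6668.
z* = 2.576, so margin of error = 2.576 × 0.6668 = 1.7177.
Difference in means = 18.4 − 6.2 = 12.2000.
12.2000 ± 1.7177 → (10.48, 13.92).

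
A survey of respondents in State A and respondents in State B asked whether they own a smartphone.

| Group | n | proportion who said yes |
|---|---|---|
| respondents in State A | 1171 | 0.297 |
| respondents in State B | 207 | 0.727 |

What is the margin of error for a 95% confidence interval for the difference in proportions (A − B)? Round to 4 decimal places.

0.0661

The two standard errors are √(0.2970×0.7030/1171) = 0.01335 and √(0.7270×0.2730/207) = 0.03096.
Because the samples are independent, SE_diff = √(0.01335² + 0.03096²) = 0.03372.
Using z* = 1.960 for 95%, ME = 1.960 × 0.03372 = 0.06609.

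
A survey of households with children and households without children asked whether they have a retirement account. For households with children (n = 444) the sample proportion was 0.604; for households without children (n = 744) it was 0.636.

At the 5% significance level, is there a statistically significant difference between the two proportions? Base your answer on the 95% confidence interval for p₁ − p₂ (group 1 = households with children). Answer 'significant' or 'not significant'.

Each SE is √(p̂(1−p̂)/n): √(0.6040·0.3960/444) = 0.02321 and √(0.6360·0.3640/744) = 0.01764.
SE(p̂₁ − p̂₂) = √(SE₁² + SE₂²) = √(0.0005387041 + 0.0003111696) = 0.02915, since the two samples are independent.
At 95% confidence z* = 1.960; margin = 1.960 × 0.02915 = 0.05713.
The difference is 0.6040 − 0.6360 = -0.0320, so the interval is -0.0320 ± 0.05713 = (-0.08913, 0.02513).
The interval (-0.08913, 0.02513) contains 0, so the difference is not significant.

not significant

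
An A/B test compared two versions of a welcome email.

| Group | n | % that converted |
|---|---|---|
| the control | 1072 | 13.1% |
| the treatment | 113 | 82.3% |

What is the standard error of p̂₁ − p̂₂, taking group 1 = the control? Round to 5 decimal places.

0.03735

SE₁ = √(p̂₁(1−p̂₁)/n₁) = √(0.1310·0.8690/1072) = 0.01031; SE₂ = √(0.8230·0.1770/113) = 0.03590.
Independent samples: SE of the difference = √(SE₁² + SE₂²) = √(0.0001062961 + 0.00128881) = 0.03735.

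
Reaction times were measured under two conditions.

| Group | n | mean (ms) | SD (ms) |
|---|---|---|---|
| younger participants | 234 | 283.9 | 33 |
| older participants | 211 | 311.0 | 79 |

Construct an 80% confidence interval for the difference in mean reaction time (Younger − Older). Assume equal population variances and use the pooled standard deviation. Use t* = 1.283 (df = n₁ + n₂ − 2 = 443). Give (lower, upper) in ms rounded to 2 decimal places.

s_p = √[((n₁−1)s₁² + (n₂−1)s₂²)/(n₁+n₂−2)] = √[(233·33² + 210·79²)/443] = 59.4244.
SE = 59.4244·√(1/234 + 1/211) = 5.6415.
With t* = 1.283, margin = 1.283 × 5.6415 = 7.2380.
x̄₁ − x̄₂ = 283.9 − 311.0 = -27.1000; interval -27.1000 ± 7.2380 = (-34.34, -19.86).

(-34.34, -19.86)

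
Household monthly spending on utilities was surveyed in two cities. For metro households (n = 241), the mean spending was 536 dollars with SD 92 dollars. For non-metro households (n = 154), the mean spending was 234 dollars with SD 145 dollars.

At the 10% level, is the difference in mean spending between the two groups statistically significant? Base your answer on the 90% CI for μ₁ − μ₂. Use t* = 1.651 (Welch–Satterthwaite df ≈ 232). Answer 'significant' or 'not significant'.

SE₁ = s₁/√n₁ = 92/√241 = 5.9262; SE₂ = 145/√154 = 11.6844.
Independent samples, unequal variances: SE_diff = √(SE₁² + SE₂²) = √(35.11984644 + 136.52520336) = 13.1013.
t* = 1.651, so margin of error = 1.651 × 13.1013 = 21.6302.
Difference in means = 536 − 234 = 302.0000.
302.0000 ± 21.6302 → (280.3698, 323.6302).
The interval (280.3698, 323.6302) does not contain 0, so the difference is significant.

significant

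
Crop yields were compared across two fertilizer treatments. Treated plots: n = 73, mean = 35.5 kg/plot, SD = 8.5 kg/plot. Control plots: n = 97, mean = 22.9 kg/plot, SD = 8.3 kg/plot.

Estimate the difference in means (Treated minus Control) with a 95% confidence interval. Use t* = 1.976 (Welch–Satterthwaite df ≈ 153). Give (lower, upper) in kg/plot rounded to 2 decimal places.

(10.02, 15.18)

Per-group SEs: s₁/√n₁ = 8.5/√73 = 0.9948, s₂/√n₂ = 8.3/√97 = 0.8427.
Unpooled SE of the difference: √(0.98962704 + 0.71014329) = 1.3038.
Margin of error = t* · SE = 1.976 × 1.3038 = 2.5763.
x̄₁ − x̄₂ = 35.5 − 22.9 = 12.6000.
CI: 12.6000 ± 2.5763 = (10.02, 15.18).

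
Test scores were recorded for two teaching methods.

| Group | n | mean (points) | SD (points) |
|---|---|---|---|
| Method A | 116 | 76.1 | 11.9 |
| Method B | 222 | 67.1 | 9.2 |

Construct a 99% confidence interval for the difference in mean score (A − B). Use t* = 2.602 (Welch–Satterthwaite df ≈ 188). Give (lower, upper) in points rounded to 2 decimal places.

Per-group SEs: s₁/√n₁ = 11.9/√116 = 1.1049, s₂/√n₂ = 9.2/√222 = 0.6175.
Unpooled SE of the difference: √(1.22080401 + 0.38130625) = 1.2657.
Margin of error = t* · SE = 2.602 × 1.2657 = 3.2934.
x̄₁ − x̄₂ = 76.1 − 67.1 = 9.0000.
CI: 9.0000 ± 3.2934 = (5.71, 12.29).

(5.71, 12.29)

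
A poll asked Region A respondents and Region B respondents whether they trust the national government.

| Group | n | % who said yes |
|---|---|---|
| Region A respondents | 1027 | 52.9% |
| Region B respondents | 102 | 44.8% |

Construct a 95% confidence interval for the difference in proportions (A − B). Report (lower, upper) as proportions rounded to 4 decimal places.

Each SE is √(p̂(1−p̂)/n): √(0.5290·0.4710/1027) = 0.01558 and √(0.4480·0.5520/102) = 0.04924.
SE(p̂₁ − p̂₂) = √(SE₁² + SE₂²) = √(0.0002427364 + 0.0024245776) = 0.05165, since the two samples are independent.
At 95% confidence z* = 1.960; margin = 1.960 × 0.05165 = 0.10123.
The difference is 0.5290 − 0.4480 = 0.0810, so the interval is 0.0810 ± 0.10123 = (-0.0202, 0.1822).

(-0.0202, 0.1822)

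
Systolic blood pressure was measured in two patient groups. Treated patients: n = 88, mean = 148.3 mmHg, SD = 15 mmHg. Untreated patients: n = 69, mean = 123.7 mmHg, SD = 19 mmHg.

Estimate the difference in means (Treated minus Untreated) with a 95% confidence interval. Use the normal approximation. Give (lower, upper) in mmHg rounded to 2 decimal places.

(19.13, 30.07)

Standard errors of each mean: 15/√88 = 1.5990 and 19/√69 = 2.2873.
SE(x̄₁ − x̄₂) = √(1.5990² + 2.2873²) = 2.7908 for independent samples with unequal variances.
With z* = 1.960, the margin is 1.960 × 2.7908 = 5.4700.
x̄₁ − x̄₂ = 148.3 − 123.7 = 24.6000; the interval is 24.6000 ± 5.4700 = (19.13, 30.07).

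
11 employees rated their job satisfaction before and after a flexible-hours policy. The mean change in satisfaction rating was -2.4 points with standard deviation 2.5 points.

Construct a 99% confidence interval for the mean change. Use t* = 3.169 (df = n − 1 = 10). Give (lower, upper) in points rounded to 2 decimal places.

(-4.79, -0.01)

Paired design: SE = s_d/√n = 2.5/√11 = 0.7538.
t* = 3.169; margin of error = 3.169 × 0.7538 = 2.3888.
-2.4 ± 2.3888 → (-4.79, -0.01).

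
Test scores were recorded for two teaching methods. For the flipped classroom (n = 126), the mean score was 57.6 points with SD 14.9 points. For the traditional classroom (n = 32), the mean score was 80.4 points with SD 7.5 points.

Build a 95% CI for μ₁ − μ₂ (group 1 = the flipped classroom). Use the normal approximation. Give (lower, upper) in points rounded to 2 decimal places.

SE₁ = s₁/√n₁ = 14.9/√126 = 1.3274; SE₂ = 7.5/√32 = 1.3258.
Independent samples, unequal variances: SE_diff = √(SE₁² + SE₂²) = √(1.76199076 + 1.75774564) = 1.8761.
z* = 1.960, so margin of error = 1.960 × 1.8761 = 3.6772.
Difference in means = 57.6 − 80.4 = -22.8000.
-22.8000 ± 3.6772 → (-26.48, -19.12).

(-26.48, -19.12)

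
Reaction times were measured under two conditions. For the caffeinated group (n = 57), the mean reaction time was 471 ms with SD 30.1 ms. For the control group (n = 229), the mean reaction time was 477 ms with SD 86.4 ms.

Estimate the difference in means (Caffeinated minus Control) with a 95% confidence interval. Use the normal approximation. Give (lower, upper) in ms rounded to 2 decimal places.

Standard errors of each mean: 30.1/√57 = 3.9868 and 86.4/√229 = 5.7095.
SE(x̄₁ − x̄₂) = √(3.9868² + 5.7095²) = 6.9637 for independent samples with unequal variances.
With z* = 1.960, the margin is 1.960 × 6.9637 = 13.6489.
x̄₁ − x̄₂ = 471 − 477 = -6.0000; the interval is -6.0000 ± 13.6489 = (-19.65, 7.65).

(-19.65, 7.65)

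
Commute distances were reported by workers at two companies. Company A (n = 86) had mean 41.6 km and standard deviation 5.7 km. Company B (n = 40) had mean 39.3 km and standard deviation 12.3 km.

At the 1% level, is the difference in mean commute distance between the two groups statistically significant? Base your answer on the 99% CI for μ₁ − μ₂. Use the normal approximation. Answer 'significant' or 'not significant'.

not significant

Standard errors of each mean: 5.7/√86 = 0.6146 and 12.3/√40 = 1.9448.
SE(x̄₁ − x̄₂) = √(0.6146² + 1.9448²) = 2.0396 for independent samples with unequal variances.
With z* = 2.576, the margin is 2.576 × 2.0396 = 5.2540.
x̄₁ − x̄₂ = 41.6 − 39.3 = 2.3000; the interval is 2.3000 ± 5.2540 = (-2.9540, 7.5540).
The interval (-2.9540, 7.5540) contains 0, so the difference is not significant.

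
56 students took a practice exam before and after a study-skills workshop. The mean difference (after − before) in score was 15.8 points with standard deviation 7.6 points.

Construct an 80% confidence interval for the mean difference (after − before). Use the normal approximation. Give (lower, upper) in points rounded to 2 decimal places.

(14.50, 17.10)

This is a matched-pairs design, so SE = s_d/√n = 7.6/√56 = 1.0156.
Margin = 1.282 × 1.0156 = 1.3020; the interval is 15.8 ± 1.3020 = (14.50, 17.10).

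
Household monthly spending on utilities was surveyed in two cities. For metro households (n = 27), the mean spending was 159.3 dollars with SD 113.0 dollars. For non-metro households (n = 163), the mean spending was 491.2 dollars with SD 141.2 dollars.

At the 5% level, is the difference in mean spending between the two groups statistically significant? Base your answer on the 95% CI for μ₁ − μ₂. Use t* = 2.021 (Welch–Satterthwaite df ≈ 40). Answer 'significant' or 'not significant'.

significant

Per-group SEs: s₁/√n₁ = 113.0/√27 = 21.7469, s₂/√n₂ = 141.2/√163 = 11.0596.
Unpooled SE of the difference: √(472.92765961 + 122.31475216) = 24.3976.
Margin of error = t* · SE = 2.021 × 24.3976 = 49.3075.
x̄₁ − x̄₂ = 159.3 − 491.2 = -331.9000.
CI: -331.9000 ± 49.3075 = (-381.2075, -282.5925).
The interval (-381.2075, -282.5925) does not contain 0, so the difference is significant.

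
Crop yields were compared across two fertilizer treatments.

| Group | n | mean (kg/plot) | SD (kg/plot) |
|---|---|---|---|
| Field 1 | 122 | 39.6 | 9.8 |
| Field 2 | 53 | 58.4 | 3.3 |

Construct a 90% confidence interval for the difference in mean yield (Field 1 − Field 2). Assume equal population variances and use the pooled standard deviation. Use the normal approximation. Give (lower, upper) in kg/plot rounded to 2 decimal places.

Pooled variance s_p² = [121·9.8² + 52·3.3²] / (122+53−2) = 70.4458, so s_p = 8.3932.
SE_diff = s_p·√(1/n₁ + 1/n₂) = 8.3932·√(1/122 + 1/53) = 1.3808.
z* = 1.645; margin = 1.645 × 1.3808 = 2.2714.
Difference = 39.6 − 58.4 = -18.8000.
-18.8000 ± 2.2714 → (-21.07, -16.53).

(-21.07, -16.53)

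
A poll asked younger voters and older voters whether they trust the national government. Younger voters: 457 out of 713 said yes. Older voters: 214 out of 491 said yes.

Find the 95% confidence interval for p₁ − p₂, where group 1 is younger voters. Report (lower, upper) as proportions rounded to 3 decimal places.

(0.149, 0.261)

First, p̂₁ = 457/713 = 0.6410; p̂₂ = 214/491 = 0.4358.
The two standard errors are √(0.6410×0.3590/713) = 0.01797 and √(0.4358×0.5642/491) = 0.02238.
Because the samples are independent, SE_diff = √(0.01797² + 0.02238²) = 0.02870.
Using z* = 1.960 for 95%, ME = 1.960 × 0.02870 = 0.05625.
p̂₁ − p̂₂ = 0.2052; interval 0.2052 ± 0.05625 gives (0.149, 0.261).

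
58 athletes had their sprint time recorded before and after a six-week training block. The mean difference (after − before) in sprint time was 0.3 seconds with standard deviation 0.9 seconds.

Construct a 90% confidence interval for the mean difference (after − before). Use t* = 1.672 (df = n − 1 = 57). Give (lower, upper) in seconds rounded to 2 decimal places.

(0.10, 0.50)

Paired design: SE = s_d/√n = 0.9/√58 = 0.1182.
t* = 1.672; margin of error = 1.672 × 0.1182 = 0.1976.
0.3 ± 0.1976 → (0.10, 0.50).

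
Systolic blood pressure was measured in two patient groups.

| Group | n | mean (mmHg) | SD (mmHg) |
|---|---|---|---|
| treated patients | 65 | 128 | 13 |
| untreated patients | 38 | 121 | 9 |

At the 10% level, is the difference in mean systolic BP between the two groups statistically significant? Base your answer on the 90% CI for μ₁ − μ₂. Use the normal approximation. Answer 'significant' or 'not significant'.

significant

Per-group SEs: s₁/√n₁ = 13/√65 = 1.6125, s₂/√n₂ = 9/√38 = 1.4600.
Unpooled SE of the difference: √(2.60015625 + 2.1316) = 2.1753.
Margin of error = z* · SE = 1.645 × 2.1753 = 3.5784.
x̄₁ − x̄₂ = 128 − 121 = 7.0000.
CI: 7.0000 ± 3.5784 = (3.4216, 10.5784).
The interval (3.4216, 10.5784) does not contain 0, so the difference is significant.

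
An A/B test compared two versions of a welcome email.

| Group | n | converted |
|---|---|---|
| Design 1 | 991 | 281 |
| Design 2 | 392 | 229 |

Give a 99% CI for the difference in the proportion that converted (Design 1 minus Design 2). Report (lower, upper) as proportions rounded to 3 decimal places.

(-0.375, -0.227)

First, p̂₁ = 281/991 = 0.2836; p̂₂ = 229/392 = 0.5842.
The two standard errors are √(0.2836×0.7164/991) = 0.01432 and √(0.5842×0.4158/392) = 0.02489.
Because the samples are independent, SE_diff = √(0.01432² + 0.02489²) = 0.02872.
Using z* = 2.576 for 99%, ME = 2.576 × 0.02872 = 0.07398.
p̂₁ − p̂₂ = -0.3006; interval -0.3006 ± 0.07398 gives (-0.375, -0.227).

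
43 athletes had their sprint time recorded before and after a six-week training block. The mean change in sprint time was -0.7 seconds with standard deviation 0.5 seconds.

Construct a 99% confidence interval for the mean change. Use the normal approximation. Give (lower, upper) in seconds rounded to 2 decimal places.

This is a matched-pairs design, so SE = s_d/√n = 0.5/√43 = 0.0762.
Margin = 2.576 × 0.0762 = 0.1963; the interval is -0.7 ± 0.1963 = (-0.90, -0.50).

(-0.90, -0.50)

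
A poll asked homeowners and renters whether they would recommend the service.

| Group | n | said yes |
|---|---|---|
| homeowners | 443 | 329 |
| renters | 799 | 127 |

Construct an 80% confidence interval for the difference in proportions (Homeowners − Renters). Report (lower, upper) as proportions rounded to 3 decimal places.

(0.552, 0.615)

p̂₁ = 329/443 = 0.7427 and p̂₂ = 127/799 = 0.1589.
SE₁ = √(p̂₁(1−p̂₁)/n₁) = √(0.7427·0.2573/443) = 0.02077; SE₂ = √(0.1589·0.8411/799) = 0.01293.
Independent samples: SE of the difference = √(SE₁² + SE₂²) = √(0.0004313929 + 0.0001671849) = 0.02447.
z* for 80% confidence is 1.282, so the margin of error is 1.282 × 0.02447 = 0.03137.
Point estimate p̂₁ − p̂₂ = 0.7427 − 0.1589 = 0.5838.
0.5838 ± 0.03137 → (0.552, 0.615).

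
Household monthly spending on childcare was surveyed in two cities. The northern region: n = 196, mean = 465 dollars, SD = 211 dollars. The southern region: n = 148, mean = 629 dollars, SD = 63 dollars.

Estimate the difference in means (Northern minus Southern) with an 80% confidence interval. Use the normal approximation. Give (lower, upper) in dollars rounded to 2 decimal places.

Standard errors of each mean: 211/√196 = 15.0714 and 63/√148 = 5.1786.
SE(x̄₁ − x̄₂) = √(15.0714² + 5.1786²) = 15.9363 for independent samples with unequal variances.
With z* = 1.282, the margin is 1.282 × 15.9363 = 20.4303.
x̄₁ − x̄₂ = 465 − 629 = -164.0000; the interval is -164.0000 ± 20.4303 = (-184.43, -143.57).

(-184.43, -143.57)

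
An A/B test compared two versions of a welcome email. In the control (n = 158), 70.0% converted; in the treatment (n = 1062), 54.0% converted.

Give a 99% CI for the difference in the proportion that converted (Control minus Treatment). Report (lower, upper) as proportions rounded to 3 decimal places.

(0.058, 0.262)

Each SE is √(p̂(1−p̂)/n): √(0.7000·0.3000/158) = 0.03646 and √(0.5400·0.4600/1062) = 0.01529.
SE(p̂₁ − p̂₂) = √(SE₁² + SE₂²) = √(0.0013293316 + 0.0002337841) = 0.03954, since the two samples are independent.
At 99% confidence z* = 2.576; margin = 2.576 × 0.03954 = 0.10186.
The difference is 0.7000 − 0.5400 = 0.1600, so the interval is 0.1600 ± 0.10186 = (0.058, 0.262).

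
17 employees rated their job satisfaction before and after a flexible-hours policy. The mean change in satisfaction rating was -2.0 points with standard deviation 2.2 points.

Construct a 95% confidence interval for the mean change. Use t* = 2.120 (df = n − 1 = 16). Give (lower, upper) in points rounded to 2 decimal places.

This is a matched-pairs design, so SE = s_d/√n = 2.2/√17 = 0.5336.
Margin = 2.120 × 0.5336 = 1.1312; the interval is -2.0 ± 1.1312 = (-3.13, -0.87).

(-3.13, -0.87)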